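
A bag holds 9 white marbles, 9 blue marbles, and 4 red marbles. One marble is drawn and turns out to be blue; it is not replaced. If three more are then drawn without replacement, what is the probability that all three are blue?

After the first draw, 8 of the remaining 21 marbles are blue.
P = 8/21 × 7/20 × 6/19 = 336/7980 = 4/95.

4/95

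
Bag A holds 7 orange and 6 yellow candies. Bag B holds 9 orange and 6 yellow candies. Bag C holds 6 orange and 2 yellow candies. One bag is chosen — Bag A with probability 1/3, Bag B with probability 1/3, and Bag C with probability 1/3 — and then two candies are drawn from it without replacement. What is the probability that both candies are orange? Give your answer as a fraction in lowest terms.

2089/5460

From Bag A: P(both orange) = (7/13)(6/12) = 7/26.
From Bag B: P(both orange) = (9/15)(8/14) = 12/35.
From Bag C: P(both orange) = (6/8)(5/7) = 15/28.
Total probability = (1/3)(7/26) + (1/3)(12/35) + (1/3)(15/28) = 2089/5460.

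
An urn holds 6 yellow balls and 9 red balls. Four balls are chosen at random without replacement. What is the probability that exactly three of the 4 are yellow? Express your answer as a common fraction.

12/91

One ordering (yellow drawn first) has probability 6/15 × 5/14 × 4/13 × 9/12 = 1080/32760 = 3/91.
There are C(4,3) = 4 such orderings, each equally likely, so P = 4 × 3/91 = 12/91.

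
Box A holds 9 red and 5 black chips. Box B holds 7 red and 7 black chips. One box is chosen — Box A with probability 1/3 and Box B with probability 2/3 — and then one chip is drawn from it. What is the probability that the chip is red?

23/42

From Box A: P(red) = 9/14.
From Box B: P(red) = 7/14.
Total probability = (1/3)(9/14) + (2/3)(7/14) = 23/42.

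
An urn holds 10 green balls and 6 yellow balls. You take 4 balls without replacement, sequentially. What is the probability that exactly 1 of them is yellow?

One ordering (yellow drawn first) has probability 6/16 × 10/15 × 9/14 × 8/13 = 4320/43680 = 9/91.
There are C(4,1) = 4 such orderings, each equally likely, so P = 4 × 9/91 = 36/91.

36/91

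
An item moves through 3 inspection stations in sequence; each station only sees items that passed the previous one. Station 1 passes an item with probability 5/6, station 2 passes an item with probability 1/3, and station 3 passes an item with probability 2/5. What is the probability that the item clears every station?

The events are sequential, so multiply the conditional probabilities:
P = 5/6 × 1/3 × 2/5 = 10/90 = 1/9.

1/9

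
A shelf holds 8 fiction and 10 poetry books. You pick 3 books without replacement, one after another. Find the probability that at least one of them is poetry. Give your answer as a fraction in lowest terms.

P(no poetry) = 8/18 × 7/17 × 6/16 = 336/4896 = 7/102.
P(at least one) = 1 − 7/102 = 95/102.

95/102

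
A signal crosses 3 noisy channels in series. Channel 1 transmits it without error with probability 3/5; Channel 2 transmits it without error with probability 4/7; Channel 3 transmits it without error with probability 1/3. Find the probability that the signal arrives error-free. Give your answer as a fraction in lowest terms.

Each stage is reached only if all earlier stages succeed, so
P = 3/5 × 4/7 × 1/3 = 12/105 = 4/35.

4/35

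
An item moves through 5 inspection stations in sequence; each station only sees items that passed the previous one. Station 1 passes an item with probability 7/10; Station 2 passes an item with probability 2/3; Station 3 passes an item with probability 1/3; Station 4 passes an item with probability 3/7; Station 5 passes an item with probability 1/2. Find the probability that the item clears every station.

The events are sequential, so multiply the conditional probabilities:
P = 7/10 × 2/3 × 1/3 × 3/7 × 1/2 = 42/1260 = 1/30.

1/30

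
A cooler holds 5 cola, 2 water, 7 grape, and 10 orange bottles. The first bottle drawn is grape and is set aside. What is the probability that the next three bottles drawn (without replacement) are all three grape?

With the first bottle removed, 6 grape remain out of 23.
P = 6/23 × 5/22 × 4/21 = 120/10626 = 20/1771.

20/1771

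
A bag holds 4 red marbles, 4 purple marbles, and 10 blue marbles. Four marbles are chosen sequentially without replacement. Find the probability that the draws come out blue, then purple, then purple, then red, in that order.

Each draw changes the counts, so multiply the conditional probabilities along the sequence:
P = 10/18 × 4/17 × 3/16 × 4/15 = 480/73440 = 1/153.

1/153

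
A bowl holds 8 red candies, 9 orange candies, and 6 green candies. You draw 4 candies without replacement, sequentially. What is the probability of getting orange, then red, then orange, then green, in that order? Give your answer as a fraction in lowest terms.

Each draw changes the counts, so multiply the conditional probabilities along the sequence:
P = 9/23 × 8/22 × 8/21 × 6/20 = 3456/212520 = 144/8855.

144/8855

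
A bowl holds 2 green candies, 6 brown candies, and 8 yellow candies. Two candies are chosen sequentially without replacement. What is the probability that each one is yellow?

7/30

P = 8/16 × 7/15 = 56/240 = 7/30.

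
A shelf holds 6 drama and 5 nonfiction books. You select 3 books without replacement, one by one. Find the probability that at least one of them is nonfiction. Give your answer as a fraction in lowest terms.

P(no nonfiction) = 6/11 × 5/10 × 4/9 = 120/990 = 4/33.
P(at least one) = 1 − 4/33 = 29/33.

29/33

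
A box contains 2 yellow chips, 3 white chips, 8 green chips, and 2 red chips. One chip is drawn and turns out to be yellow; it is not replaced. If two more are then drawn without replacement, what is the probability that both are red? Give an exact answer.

1/91

After the first draw, 2 of the remaining 14 chips are red.
P = 2/14 × 1/13 = 2/182 = 1/91.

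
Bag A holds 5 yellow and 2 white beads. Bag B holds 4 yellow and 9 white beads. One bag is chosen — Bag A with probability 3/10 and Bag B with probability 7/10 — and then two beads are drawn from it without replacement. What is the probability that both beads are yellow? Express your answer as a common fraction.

From Bag A: P(both yellow) = (5/7)(4/6) = 10/21.
From Bag B: P(both yellow) = (4/13)(3/12) = 1/13.
Total probability = (3/10)(10/21) + (7/10)(1/13) = 179/910.

179/910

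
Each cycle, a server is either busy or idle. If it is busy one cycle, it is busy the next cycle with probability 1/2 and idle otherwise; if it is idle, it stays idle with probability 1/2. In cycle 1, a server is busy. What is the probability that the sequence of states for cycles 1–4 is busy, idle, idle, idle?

Cycle 1 is given. For each transition, use the conditional probability from the current state:
P(idle | busy) = 1/2; P(idle | idle) = 1/2; P(idle | idle) = 1/2.
P = 1/2 × 1/2 × 1/2 = 1/8.

1/8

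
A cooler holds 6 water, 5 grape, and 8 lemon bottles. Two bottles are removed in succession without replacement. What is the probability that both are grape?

10/171

P(every draw is grape) = 5/19 × 4/18 = 20/342 = 10/171.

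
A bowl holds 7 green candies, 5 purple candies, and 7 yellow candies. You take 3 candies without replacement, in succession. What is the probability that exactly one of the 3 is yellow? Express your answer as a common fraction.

154/323

One ordering (yellow drawn first) has probability 7/19 × 12/18 × 11/17 = 924/5814 = 154/969.
There are C(3,1) = 3 such orderings, each equally likely, so P = 3 × 154/969 = 154/323.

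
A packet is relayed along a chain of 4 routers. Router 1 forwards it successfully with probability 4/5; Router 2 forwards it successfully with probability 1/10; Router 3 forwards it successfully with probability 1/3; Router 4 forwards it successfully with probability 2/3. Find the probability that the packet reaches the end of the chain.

4/225

Each stage is reached only if all earlier stages succeed, so
P = 4/5 × 1/10 × 1/3 × 2/3 = 8/450 = 4/225.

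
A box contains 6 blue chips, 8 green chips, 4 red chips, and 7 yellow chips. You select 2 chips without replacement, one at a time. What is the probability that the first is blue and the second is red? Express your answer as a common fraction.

Multiply the probability of each draw given the previous ones:
P = 6/25 × 4/24 = 24/600 = 1/25.

1/25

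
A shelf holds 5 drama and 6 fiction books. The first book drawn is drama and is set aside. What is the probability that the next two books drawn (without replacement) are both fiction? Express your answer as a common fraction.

With the first book removed, 6 fiction remain out of 10.
P = 6/10 × 5/9 = 30/90 = 1/3.

1/3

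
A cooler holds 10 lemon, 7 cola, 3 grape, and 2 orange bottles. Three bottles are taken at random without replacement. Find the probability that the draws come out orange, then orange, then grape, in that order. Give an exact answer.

Multiply the probability of each draw given the previous ones:
P = 2/22 × 1/21 × 3/20 = 6/9240 = 1/1540.

1/1540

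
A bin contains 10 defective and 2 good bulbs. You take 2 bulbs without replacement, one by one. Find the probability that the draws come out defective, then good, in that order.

Each draw changes the counts, so multiply the conditional probabilities along the sequence:
P = 10/12 × 2/11 = 20/132 = 5/33.

5/33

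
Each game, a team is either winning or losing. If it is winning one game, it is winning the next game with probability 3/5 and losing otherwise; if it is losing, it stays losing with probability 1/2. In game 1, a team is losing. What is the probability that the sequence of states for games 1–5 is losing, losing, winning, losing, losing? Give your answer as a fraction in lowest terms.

Game 1 is given. For each transition, use the conditional probability from the current state:
P(losing | losing) = 1/2; P(winning | losing) = 1/2; P(losing | winning) = 2/5; P(losing | losing) = 1/2.
P = 1/2 × 1/2 × 2/5 × 1/2 = 2/40 = 1/20.

1/20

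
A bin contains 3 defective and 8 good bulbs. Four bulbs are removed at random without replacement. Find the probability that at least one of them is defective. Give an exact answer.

P(no defective) = 8/11 × 7/10 × 6/9 × 5/8 = 1680/7920 = 7/33.
P(at least one) = 1 − 7/33 = 26/33.

26/33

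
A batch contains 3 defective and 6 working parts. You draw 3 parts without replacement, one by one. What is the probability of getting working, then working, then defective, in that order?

Chain rule:
P = 6/9 × 5/8 × 3/7 = 90/504 = 5/28.

5/28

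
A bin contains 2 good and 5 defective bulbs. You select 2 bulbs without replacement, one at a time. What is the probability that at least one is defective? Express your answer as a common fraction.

20/21

P(no defective) = 2/7 × 1/6 = 2/42 = 1/21.
P(at least one) = 1 − 1/21 = 20/21.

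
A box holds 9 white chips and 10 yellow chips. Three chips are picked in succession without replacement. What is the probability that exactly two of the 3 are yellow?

135/323

One ordering (yellow drawn first) has probability 10/19 × 9/18 × 9/17 = 810/5814 = 45/323.
There are C(3,2) = 3 such orderings, each equally likely, so P = 3 × 45/323 = 135/323.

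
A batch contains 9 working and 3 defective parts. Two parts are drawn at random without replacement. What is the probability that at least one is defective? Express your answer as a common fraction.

P(no defective) = 9/12 × 8/11 = 72/132 = 6/11.
P(at least one) = 1 − 6/11 = 5/11.

5/11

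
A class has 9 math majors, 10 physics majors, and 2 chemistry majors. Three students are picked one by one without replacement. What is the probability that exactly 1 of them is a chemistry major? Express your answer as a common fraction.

9/35

One ordering (a chemistry major drawn first) has probability 2/21 × 19/20 × 18/19 = 684/7980 = 3/35.
There are C(3,1) = 3 such orderings, each equally likely, so P = 3 × 3/35 = 9/35.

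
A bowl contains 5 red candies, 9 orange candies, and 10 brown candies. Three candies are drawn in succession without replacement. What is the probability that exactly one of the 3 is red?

855/2024

One ordering (red drawn first) has probability 5/24 × 19/23 × 18/22 = 1710/12144 = 285/2024.
There are C(3,1) = 3 such orderings, each equally likely, so P = 3 × 285/2024 = 855/2024.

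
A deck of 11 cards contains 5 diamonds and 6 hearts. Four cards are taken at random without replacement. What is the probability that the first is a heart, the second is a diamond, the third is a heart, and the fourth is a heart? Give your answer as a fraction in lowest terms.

5/66

Each draw changes the counts, so multiply the conditional probabilities along the sequence:
P = 6/11 × 5/10 × 5/9 × 4/8 = 600/7920 = 5/66.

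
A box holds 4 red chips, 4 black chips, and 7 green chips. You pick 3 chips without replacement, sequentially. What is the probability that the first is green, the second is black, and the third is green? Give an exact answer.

4/65

Each draw changes the counts, so multiply the conditional probabilities along the sequence:
P = 7/15 × 4/14 × 6/13 = 168/2730 = 4/65.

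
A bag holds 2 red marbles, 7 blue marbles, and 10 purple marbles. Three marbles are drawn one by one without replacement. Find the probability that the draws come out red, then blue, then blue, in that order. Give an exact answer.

14/969

Each draw changes the counts, so multiply the conditional probabilities along the sequence:
P = 2/19 × 7/18 × 6/17 = 84/5814 = 14/969.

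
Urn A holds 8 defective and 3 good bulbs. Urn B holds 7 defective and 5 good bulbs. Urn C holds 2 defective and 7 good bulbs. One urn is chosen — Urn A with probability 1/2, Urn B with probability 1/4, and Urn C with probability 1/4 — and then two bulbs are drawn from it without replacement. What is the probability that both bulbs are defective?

From Urn A: P(both defective) = (8/11)(7/10) = 28/55.
From Urn B: P(both defective) = (7/12)(6/11) = 7/22.
From Urn C: P(both defective) = (2/9)(1/8) = 1/36.
Total probability = (1/2)(28/55) + (1/4)(7/22) + (1/4)(1/36) = 2701/7920.

2701/7920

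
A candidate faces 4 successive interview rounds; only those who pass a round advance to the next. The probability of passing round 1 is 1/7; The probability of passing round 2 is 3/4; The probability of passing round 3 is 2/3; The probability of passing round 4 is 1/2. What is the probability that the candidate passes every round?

Multiplying along the chain,
P = 1/7 × 3/4 × 2/3 × 1/2 = 6/168 = 1/28.

1/28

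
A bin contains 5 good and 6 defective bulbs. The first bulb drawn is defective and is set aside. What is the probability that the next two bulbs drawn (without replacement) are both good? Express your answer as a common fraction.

2/9

With the first bulb removed, 5 good remain out of 10.
P = 5/10 × 4/9 = 20/90 = 2/9.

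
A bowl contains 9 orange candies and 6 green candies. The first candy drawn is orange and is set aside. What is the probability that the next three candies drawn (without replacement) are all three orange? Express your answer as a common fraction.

2/13

With the first candy removed, 8 orange remain out of 14.
P = 8/14 × 7/13 × 6/12 = 336/2184 = 2/13.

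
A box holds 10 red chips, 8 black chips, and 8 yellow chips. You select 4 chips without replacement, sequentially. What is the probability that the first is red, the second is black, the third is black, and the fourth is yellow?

56/4485

Chain rule:
P = 10/26 × 8/25 × 7/24 × 8/23 = 4480/358800 = 56/4485.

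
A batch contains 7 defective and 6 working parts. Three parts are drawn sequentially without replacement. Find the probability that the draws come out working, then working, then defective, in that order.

Each draw changes the counts, so multiply the conditional probabilities along the sequence:
P = 6/13 × 5/12 × 7/11 = 210/1716 = 35/286.

35/286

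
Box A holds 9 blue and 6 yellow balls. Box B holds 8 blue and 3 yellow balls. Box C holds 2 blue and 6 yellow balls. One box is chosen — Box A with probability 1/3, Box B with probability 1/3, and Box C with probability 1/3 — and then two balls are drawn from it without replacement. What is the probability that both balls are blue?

From Box A: P(both blue) = (9/15)(8/14) = 12/35.
From Box B: P(both blue) = (8/11)(7/10) = 28/55.
From Box C: P(both blue) = (2/8)(1/7) = 1/28.
Total probability = (1/3)(12/35) + (1/3)(28/55) + (1/3)(1/28) = 1367/4620.

1367/4620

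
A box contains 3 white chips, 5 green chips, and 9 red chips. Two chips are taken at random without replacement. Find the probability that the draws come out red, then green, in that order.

Chain rule:
P = 9/17 × 5/16 = 45/272.

45/272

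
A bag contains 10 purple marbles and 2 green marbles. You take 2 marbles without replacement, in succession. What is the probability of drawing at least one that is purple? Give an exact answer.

P(no purple) = 2/12 × 1/11 = 2/132 = 1/66.
P(at least one) = 1 − 1/66 = 65/66.

65/66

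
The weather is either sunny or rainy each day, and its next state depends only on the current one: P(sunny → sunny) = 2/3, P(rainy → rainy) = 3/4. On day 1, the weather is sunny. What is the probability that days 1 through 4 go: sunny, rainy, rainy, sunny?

Day 1 is given. For each transition, use the conditional probability from the current state:
P(rainy | sunny) = 1/3; P(rainy | rainy) = 3/4; P(sunny | rainy) = 1/4.
P = 1/3 × 3/4 × 1/4 = 3/48 = 1/16.

1/16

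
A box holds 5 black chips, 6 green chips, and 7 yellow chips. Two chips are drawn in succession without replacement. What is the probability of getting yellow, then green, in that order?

Multiply the probability of each draw given the previous ones:
P = 7/18 × 6/17 = 42/306 = 7/51.

7/51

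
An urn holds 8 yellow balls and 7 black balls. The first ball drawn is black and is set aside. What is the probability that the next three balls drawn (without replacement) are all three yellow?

With the first ball removed, 8 yellow remain out of 14.
P = 8/14 × 7/13 × 6/12 = 336/2184 = 2/13.

2/13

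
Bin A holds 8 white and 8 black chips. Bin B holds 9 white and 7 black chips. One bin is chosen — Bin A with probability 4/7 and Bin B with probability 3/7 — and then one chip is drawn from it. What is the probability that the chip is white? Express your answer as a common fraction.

59/112

From Bin A: P(white) = 8/16.
From Bin B: P(white) = 9/16.
Total probability = (4/7)(8/16) + (3/7)(9/16) = 59/112.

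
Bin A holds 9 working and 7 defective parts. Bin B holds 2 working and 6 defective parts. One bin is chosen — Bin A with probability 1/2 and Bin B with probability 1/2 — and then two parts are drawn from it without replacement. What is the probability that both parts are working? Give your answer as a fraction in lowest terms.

47/280

From Bin A: P(both working) = (9/16)(8/15) = 3/10.
From Bin B: P(both working) = (2/8)(1/7) = 1/28.
Total probability = (1/2)(3/10) + (1/2)(1/28) = 47/280.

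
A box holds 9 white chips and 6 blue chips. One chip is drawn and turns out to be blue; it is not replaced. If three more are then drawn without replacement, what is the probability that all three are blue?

5/182

With the first chip removed, 5 blue remain out of 14.
P = 5/14 × 4/13 × 3/12 = 60/2184 = 5/182.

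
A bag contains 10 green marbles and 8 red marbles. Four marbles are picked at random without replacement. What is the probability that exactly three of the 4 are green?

16/51

One ordering (green drawn first) has probability 10/18 × 9/17 × 8/16 × 8/15 = 5760/73440 = 4/51.
There are C(4,3) = 4 such orderings, each equally likely, so P = 4 × 4/51 = 16/51.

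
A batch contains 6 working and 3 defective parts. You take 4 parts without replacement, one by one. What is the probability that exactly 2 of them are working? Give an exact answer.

One ordering (working drawn first) has probability 6/9 × 5/8 × 3/7 × 2/6 = 180/3024 = 5/84.
There are C(4,2) = 6 such orderings, each equally likely, so P = 6 × 5/84 = 5/14.

5/14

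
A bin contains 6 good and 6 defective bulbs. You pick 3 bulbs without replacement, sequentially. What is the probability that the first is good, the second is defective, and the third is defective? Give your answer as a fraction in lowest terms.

3/22

Each draw changes the counts, so multiply the conditional probabilities along the sequence:
P = 6/12 × 6/11 × 5/10 = 180/1320 = 3/22.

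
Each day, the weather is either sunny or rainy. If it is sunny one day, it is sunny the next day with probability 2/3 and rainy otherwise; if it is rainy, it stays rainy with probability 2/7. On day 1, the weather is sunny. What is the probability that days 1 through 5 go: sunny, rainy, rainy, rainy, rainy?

Day 1 is given. For each transition, use the conditional probability from the current state:
P(rainy | sunny) = 1/3; P(rainy | rainy) = 2/7; P(rainy | rainy) = 2/7; P(rainy | rainy) = 2/7.
P = 1/3 × 2/7 × 2/7 × 2/7 = 8/1029.

8/1029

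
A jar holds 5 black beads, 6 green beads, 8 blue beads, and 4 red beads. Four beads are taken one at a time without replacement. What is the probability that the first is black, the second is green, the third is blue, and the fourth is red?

8/1771

Multiply the probability of each draw given the previous ones:
P = 5/23 × 6/22 × 8/21 × 4/20 = 960/212520 = 8/1771.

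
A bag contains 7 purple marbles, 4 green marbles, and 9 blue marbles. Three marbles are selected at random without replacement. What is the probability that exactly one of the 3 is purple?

One ordering (purple drawn first) has probability 7/20 × 13/19 × 12/18 = 1092/6840 = 91/570.
There are C(3,1) = 3 such orderings, each equally likely, so P = 3 × 91/570 = 91/190.

91/190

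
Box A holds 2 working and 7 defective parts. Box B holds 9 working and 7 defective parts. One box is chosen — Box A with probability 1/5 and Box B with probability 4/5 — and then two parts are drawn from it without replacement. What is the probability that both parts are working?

221/900

From Box A: P(both working) = (2/9)(1/8) = 1/36.
From Box B: P(both working) = (9/16)(8/15) = 3/10.
Total probability = (1/5)(1/36) + (4/5)(3/10) = 221/900.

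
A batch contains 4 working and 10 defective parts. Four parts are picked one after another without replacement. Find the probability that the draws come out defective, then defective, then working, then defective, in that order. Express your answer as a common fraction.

Each draw changes the counts, so multiply the conditional probabilities along the sequence:
P = 10/14 × 9/13 × 4/12 × 8/11 = 2880/24024 = 120/1001.

120/1001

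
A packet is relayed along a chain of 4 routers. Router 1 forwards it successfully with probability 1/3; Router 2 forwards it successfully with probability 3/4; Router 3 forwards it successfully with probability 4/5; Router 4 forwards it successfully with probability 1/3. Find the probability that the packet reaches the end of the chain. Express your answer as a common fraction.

1/15

Each stage is reached only if all earlier stages succeed, so
P = 1/3 × 3/4 × 4/5 × 1/3 = 12/180 = 1/15.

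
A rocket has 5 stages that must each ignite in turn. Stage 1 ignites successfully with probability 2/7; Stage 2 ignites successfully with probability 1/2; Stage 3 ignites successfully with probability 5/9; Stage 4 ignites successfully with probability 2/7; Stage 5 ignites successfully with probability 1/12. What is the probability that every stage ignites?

5/2646

The events are sequential, so multiply the conditional probabilities:
P = 2/7 × 1/2 × 5/9 × 2/7 × 1/12 = 20/10584 = 5/2646.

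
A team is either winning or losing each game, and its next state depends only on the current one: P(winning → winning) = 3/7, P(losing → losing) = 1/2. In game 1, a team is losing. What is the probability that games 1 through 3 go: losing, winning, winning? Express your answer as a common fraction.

3/14

Game 1 is given. For each transition, use the conditional probability from the current state:
P(winning | losing) = 1/2; P(winning | winning) = 3/7.
P = 1/2 × 3/7 = 3/14.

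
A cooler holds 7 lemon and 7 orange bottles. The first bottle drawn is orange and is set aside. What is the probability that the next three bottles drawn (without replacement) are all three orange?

10/143

After the first draw, 6 of the remaining 13 bottles are orange.
P = 6/13 × 5/12 × 4/11 = 120/1716 = 10/143.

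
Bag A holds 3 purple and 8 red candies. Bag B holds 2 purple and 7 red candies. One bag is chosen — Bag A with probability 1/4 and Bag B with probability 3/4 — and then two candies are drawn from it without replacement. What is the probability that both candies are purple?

91/2640

From Bag A: P(both purple) = (3/11)(2/10) = 3/55.
From Bag B: P(both purple) = (2/9)(1/8) = 1/36.
Total probability = (1/4)(3/55) + (3/4)(1/36) = 91/2640.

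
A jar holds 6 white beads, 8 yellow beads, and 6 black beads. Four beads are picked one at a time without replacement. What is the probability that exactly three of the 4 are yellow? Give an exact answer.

224/1615

One ordering (yellow drawn first) has probability 8/20 × 7/19 × 6/18 × 12/17 = 4032/116280 = 56/1615.
There are C(4,3) = 4 such orderings, each equally likely, so P = 4 × 56/1615 = 224/1615.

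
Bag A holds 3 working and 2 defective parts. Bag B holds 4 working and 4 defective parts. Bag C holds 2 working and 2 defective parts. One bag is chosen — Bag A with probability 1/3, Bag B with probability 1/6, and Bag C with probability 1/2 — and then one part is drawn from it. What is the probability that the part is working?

From Bag A: P(working) = 3/5.
From Bag B: P(working) = 4/8.
From Bag C: P(working) = 2/4.
Total probability = (1/3)(3/5) + (1/6)(4/8) + (1/2)(2/4) = 8/15.

8/15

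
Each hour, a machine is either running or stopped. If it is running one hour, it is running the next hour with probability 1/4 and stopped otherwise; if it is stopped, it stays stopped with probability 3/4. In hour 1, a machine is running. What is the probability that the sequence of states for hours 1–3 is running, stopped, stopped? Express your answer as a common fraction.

9/16

Hour 1 is given. For each transition, use the conditional probability from the current state:
P(stopped | running) = 3/4; P(stopped | stopped) = 3/4.
P = 3/4 × 3/4 = 9/16.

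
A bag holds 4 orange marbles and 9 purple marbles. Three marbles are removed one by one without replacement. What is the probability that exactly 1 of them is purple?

27/143

One ordering (purple drawn first) has probability 9/13 × 4/12 × 3/11 = 108/1716 = 9/143.
There are C(3,1) = 3 such orderings, each equally likely, so P = 3 × 9/143 = 27/143.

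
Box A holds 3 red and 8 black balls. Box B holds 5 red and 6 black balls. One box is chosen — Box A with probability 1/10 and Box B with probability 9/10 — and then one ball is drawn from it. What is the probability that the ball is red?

From Box A: P(red) = 3/11.
From Box B: P(red) = 5/11.
Total probability = (1/10)(3/11) + (9/10)(5/11) = 24/55.

24/55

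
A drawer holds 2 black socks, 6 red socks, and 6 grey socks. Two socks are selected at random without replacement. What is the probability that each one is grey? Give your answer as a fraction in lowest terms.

P(all grey) = 6/14 × 5/13 = 30/182 = 15/91.

15/91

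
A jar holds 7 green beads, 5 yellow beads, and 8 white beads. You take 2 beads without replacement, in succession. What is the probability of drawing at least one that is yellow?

P(no yellow) = 15/20 × 14/19 = 210/380 = 21/38.
P(at least one) = 1 − 21/38 = 17/38.

17/38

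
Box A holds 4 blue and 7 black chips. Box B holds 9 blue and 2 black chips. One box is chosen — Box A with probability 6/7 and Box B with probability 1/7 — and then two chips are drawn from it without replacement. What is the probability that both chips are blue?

72/385

From Box A: P(both blue) = (4/11)(3/10) = 6/55.
From Box B: P(both blue) = (9/11)(8/10) = 36/55.
Total probability = (6/7)(6/55) + (1/7)(36/55) = 72/385.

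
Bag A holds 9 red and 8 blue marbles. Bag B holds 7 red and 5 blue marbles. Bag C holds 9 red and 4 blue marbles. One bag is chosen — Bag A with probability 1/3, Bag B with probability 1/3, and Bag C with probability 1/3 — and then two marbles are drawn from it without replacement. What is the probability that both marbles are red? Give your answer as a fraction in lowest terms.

2539/7293

From Bag A: P(both red) = (9/17)(8/16) = 9/34.
From Bag B: P(both red) = (7/12)(6/11) = 7/22.
From Bag C: P(both red) = (9/13)(8/12) = 6/13.
Total probability = (1/3)(9/34) + (1/3)(7/22) + (1/3)(6/13) = 2539/7293.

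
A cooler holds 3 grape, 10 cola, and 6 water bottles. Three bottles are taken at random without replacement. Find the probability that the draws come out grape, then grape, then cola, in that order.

Multiply the probability of each draw given the previous ones:
P = 3/19 × 2/18 × 10/17 = 60/5814 = 10/969.

10/969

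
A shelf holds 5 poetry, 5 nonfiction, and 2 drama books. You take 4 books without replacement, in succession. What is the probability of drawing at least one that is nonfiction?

92/99

P(no nonfiction) = 7/12 × 6/11 × 5/10 × 4/9 = 840/11880 = 7/99.
P(at least one) = 1 − 7/99 = 92/99.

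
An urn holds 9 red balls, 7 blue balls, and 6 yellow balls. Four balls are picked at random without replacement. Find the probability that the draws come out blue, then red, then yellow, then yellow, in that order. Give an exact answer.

9/836

Chain rule:
P = 7/22 × 9/21 × 6/20 × 5/19 = 1890/175560 = 9/836.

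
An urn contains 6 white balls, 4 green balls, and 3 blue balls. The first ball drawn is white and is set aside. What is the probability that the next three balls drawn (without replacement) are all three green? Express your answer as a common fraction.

1/55

With the first ball removed, 4 green remain out of 12.
P = 4/12 × 3/11 × 2/10 = 24/1320 = 1/55.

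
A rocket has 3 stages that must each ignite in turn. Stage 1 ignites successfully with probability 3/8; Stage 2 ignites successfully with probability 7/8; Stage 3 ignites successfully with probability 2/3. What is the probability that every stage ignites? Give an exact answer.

Multiplying along the chain,
P = 3/8 × 7/8 × 2/3 = 42/192 = 7/32.

7/32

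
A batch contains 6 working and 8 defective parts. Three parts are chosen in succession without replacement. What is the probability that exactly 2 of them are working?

30/91

One ordering (working drawn first) has probability 6/14 × 5/13 × 8/12 = 240/2184 = 10/91.
There are C(3,2) = 3 such orderings, each equally likely, so P = 3 × 10/91 = 30/91.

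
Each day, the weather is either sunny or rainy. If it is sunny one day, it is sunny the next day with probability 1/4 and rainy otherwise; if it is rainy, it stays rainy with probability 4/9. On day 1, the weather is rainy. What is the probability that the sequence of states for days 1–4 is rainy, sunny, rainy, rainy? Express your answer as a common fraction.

5/27

Day 1 is given. For each transition, use the conditional probability from the current state:
P(sunny | rainy) = 5/9; P(rainy | sunny) = 3/4; P(rainy | rainy) = 4/9.
P = 5/9 × 3/4 × 4/9 = 60/324 = 5/27.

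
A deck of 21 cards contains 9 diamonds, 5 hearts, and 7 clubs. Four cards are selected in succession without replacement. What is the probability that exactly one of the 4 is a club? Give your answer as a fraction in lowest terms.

One ordering (a club drawn first) has probability 7/21 × 14/20 × 13/19 × 12/18 = 15288/143640 = 91/855.
There are C(4,1) = 4 such orderings, each equally likely, so P = 4 × 91/855 = 364/855.

364/855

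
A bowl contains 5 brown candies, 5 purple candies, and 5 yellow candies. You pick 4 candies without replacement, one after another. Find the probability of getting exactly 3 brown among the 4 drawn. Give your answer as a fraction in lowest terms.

20/273

One ordering (brown drawn first) has probability 5/15 × 4/14 × 3/13 × 10/12 = 600/32760 = 5/273.
There are C(4,3) = 4 such orderings, each equally likely, so P = 4 × 5/273 = 20/273.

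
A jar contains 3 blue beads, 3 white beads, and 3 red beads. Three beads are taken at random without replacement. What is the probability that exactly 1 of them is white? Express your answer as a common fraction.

15/28

One ordering (white drawn first) has probability 3/9 × 6/8 × 5/7 = 90/504 = 5/28.
There are C(3,1) = 3 such orderings, each equally likely, so P = 3 × 5/28 = 15/28.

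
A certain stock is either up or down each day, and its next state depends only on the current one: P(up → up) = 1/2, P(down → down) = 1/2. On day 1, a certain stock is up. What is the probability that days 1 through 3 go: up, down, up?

1/4

Day 1 is given. For each transition, use the conditional probability from the current state:
P(down | up) = 1/2; P(up | down) = 1/2.
P = 1/2 × 1/2 = 1/4.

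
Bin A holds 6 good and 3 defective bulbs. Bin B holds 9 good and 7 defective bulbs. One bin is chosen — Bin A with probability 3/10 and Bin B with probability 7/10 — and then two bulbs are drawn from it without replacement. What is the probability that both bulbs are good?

From Bin A: P(both good) = (6/9)(5/8) = 5/12.
From Bin B: P(both good) = (9/16)(8/15) = 3/10.
Total probability = (3/10)(5/12) + (7/10)(3/10) = 67/200.

67/200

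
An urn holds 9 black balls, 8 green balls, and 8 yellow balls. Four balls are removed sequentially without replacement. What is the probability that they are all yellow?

P(all yellow) = 8/25 × 7/24 × 6/23 × 5/22 = 1680/303600 = 7/1265.

7/1265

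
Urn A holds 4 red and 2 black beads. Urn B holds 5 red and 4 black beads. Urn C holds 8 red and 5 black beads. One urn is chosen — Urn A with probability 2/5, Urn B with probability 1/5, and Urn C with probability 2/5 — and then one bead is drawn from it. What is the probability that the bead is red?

73/117

From Urn A: P(red) = 4/6.
From Urn B: P(red) = 5/9.
From Urn C: P(red) = 8/13.
Total probability = (2/5)(4/6) + (1/5)(5/9) + (2/5)(8/13) = 73/117.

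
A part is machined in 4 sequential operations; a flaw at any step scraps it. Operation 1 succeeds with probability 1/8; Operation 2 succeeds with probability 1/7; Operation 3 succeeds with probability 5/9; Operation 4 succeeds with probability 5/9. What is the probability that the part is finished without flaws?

Each stage is reached only if all earlier stages succeed, so
P = 1/8 × 1/7 × 5/9 × 5/9 = 25/4536.

25/4536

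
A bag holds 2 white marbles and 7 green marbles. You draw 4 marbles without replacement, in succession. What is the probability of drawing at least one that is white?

P(no white) = 7/9 × 6/8 × 5/7 × 4/6 = 840/3024 = 5/18.
P(at least one) = 1 − 5/18 = 13/18.

13/18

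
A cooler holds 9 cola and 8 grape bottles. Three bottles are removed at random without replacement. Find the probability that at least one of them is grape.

149/170

P(no grape) = 9/17 × 8/16 × 7/15 = 504/4080 = 21/170.
P(at least one) = 1 − 21/170 = 149/170.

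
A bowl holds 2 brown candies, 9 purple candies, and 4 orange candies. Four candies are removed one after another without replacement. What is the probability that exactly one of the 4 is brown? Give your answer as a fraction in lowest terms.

One ordering (brown drawn first) has probability 2/15 × 13/14 × 12/13 × 11/12 = 3432/32760 = 11/105.
There are C(4,1) = 4 such orderings, each equally likely, so P = 4 × 11/105 = 44/105.

44/105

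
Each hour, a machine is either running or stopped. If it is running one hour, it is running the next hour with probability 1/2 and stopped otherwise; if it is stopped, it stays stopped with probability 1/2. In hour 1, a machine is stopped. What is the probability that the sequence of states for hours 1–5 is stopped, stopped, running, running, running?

Hour 1 is given. For each transition, use the conditional probability from the current state:
P(stopped | stopped) = 1/2; P(running | stopped) = 1/2; P(running | running) = 1/2; P(running | running) = 1/2.
P = 1/2 × 1/2 × 1/2 × 1/2 = 1/16.

1/16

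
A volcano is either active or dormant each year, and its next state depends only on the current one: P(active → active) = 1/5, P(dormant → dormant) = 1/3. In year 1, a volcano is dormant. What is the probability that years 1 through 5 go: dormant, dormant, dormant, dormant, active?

Year 1 is given. For each transition, use the conditional probability from the current state:
P(dormant | dormant) = 1/3; P(dormant | dormant) = 1/3; P(dormant | dormant) = 1/3; P(active | dormant) = 2/3.
P = 1/3 × 1/3 × 1/3 × 2/3 = 2/81.

2/81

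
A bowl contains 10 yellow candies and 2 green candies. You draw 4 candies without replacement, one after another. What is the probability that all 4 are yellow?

14/33

P(every draw is yellow) = 10/12 × 9/11 × 8/10 × 7/9 = 5040/11880 = 14/33.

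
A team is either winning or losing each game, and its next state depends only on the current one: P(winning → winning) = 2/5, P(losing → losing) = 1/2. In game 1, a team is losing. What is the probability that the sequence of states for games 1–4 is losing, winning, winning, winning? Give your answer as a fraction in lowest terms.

Game 1 is given. For each transition, use the conditional probability from the current state:
P(winning | losing) = 1/2; P(winning | winning) = 2/5; P(winning | winning) = 2/5.
P = 1/2 × 2/5 × 2/5 = 4/50 = 2/25.

2/25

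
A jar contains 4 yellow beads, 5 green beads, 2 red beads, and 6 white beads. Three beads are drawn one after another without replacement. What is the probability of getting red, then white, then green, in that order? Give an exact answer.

Each draw changes the counts, so multiply the conditional probabilities along the sequence:
P = 2/17 × 6/16 × 5/15 = 60/4080 = 1/68.

1/68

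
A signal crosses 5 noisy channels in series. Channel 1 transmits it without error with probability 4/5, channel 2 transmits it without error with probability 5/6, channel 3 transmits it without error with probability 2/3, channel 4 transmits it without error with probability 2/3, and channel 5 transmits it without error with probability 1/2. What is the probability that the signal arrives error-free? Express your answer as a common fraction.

Multiplying along the chain,
P = 4/5 × 5/6 × 2/3 × 2/3 × 1/2 = 80/540 = 4/27.

4/27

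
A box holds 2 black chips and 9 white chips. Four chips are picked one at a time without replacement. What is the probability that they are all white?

P(all white) = 9/11 × 8/10 × 7/9 × 6/8 = 3024/7920 = 21/55.

21/55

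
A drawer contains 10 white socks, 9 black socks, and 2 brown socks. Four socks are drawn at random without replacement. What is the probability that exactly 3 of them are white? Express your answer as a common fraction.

One ordering (white drawn first) has probability 10/21 × 9/20 × 8/19 × 11/18 = 7920/143640 = 22/399.
There are C(4,3) = 4 such orderings, each equally likely, so P = 4 × 22/399 = 88/399.

88/399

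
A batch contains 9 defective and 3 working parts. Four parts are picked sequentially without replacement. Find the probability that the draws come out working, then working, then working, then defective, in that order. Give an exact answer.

Multiply the probability of each draw given the previous ones:
P = 3/12 × 2/11 × 1/10 × 9/9 = 54/11880 = 1/220.

1/220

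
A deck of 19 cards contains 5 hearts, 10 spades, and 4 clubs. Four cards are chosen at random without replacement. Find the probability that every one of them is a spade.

P(every draw is a spade) = 10/19 × 9/18 × 8/17 × 7/16 = 5040/93024 = 35/646.

35/646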